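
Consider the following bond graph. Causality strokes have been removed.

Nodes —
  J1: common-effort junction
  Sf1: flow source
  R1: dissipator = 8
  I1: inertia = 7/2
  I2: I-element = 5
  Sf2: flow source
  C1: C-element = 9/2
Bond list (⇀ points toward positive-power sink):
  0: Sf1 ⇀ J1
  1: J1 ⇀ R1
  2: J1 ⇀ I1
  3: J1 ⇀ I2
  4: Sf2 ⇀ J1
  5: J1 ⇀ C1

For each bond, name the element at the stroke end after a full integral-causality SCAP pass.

bond 0 stroke at Sf1
bond 1 stroke at R1
bond 2 stroke at I1
bond 3 stroke at I2
bond 4 stroke at Sf2
bond 5 stroke at J1

#0 →Sf1  (Sf1 fixes flow; stroke at Sf1)
#4 →Sf2  (Sf2: flow source, stroke at near end)
#2 →I1  (prefer integral on I1)
#3 →I2  (prefer integral on I2)
#5 →J1  (C1: C, integral causality)
#1 →R1  (J1: bond 5 brought effort, rest push out)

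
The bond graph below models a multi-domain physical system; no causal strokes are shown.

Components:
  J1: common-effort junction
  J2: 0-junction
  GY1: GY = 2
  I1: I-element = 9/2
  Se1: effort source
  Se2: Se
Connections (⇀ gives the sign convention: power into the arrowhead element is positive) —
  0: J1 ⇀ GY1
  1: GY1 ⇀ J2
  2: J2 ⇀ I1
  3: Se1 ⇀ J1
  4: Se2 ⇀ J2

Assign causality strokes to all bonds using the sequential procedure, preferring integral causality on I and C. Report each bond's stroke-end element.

#3 stroke at J1  (Se1 fixes effort; stroke away)
#4 stroke at J2  (Se2: effort source, stroke at far end)
#0 stroke at GY1  (common-e at J1 fixed by 3)
#1 stroke at GY1  (0-jn J2 has e-setter on 4)
#2 stroke at I1  (0-jn J2 has e-setter on 4)

β0 →GY1
β1 →GY1
β2 →I1
β3 →J1
β4 →J2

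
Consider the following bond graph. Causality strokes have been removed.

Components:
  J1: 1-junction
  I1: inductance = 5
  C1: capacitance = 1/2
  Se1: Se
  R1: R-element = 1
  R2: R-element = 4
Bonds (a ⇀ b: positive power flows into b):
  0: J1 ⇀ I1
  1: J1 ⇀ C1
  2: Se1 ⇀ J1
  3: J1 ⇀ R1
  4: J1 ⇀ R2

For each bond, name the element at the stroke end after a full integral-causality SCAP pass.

bond 2 stroke→J1  (Se1 fixes effort; stroke away)
bond 0 stroke→I1  (I1: I, integral causality)
bond 1 stroke→J1  (common-f at J1 fixed by 0)
bond 3 stroke→J1  (common-f at J1 fixed by 0)
bond 4 stroke→J1  (J1 flow already set via bond 0)

#0 →I1
#1 →J1
#2 →J1
#3 →J1
#4 →J1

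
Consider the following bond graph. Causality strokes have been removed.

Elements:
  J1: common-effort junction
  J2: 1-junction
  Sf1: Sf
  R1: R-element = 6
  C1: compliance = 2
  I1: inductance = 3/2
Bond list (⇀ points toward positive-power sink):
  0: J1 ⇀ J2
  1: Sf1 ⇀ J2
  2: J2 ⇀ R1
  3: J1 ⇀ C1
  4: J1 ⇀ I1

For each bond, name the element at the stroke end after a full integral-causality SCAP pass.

#0 stroke at J2
#1 stroke at Sf1
#2 stroke at J2
#3 stroke at J1
#4 stroke at I1

bond 1 stroke at Sf1  (source Sf1 imposes f)
bond 0 stroke at J2  (1-jn J2 has f-setter on 1)
bond 2 stroke at J2  (J2 flow already set via bond 1)
bond 3 stroke at J1  (C1 integral (e out))
bond 4 stroke at I1  (common-e at J1 fixed by 3)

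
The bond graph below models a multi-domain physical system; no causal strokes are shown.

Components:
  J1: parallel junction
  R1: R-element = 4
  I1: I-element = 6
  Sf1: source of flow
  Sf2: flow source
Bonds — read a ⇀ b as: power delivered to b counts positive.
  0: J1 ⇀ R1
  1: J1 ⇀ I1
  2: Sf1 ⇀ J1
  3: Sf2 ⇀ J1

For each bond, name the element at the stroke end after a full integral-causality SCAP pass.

#0 |J1
#1 |I1
#2 |Sf1
#3 |Sf2

bond 2 stroke→Sf1  (Sf1: flow source, stroke at near end)
bond 3 stroke→Sf2  (Sf2: flow source, stroke at near end)
bond 1 stroke→I1  (I1 integral (f out))
bond 0 stroke→J1  (only one effort-in slot at J1)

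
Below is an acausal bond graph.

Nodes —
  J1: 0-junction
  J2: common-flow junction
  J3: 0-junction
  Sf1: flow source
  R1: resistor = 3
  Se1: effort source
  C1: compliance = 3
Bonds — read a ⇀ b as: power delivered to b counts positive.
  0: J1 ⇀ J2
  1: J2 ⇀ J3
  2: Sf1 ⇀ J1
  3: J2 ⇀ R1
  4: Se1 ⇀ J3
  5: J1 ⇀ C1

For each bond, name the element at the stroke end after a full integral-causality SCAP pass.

#0 stroke→J2
#1 stroke→J2
#2 stroke→Sf1
#3 stroke→R1
#4 stroke→J3
#5 stroke→J1

b2 stroke→Sf1  (Sf1 fixes flow; stroke at Sf1)
b4 stroke→J3  (Se1: effort source, stroke at far end)
b1 stroke→J2  (J3: bond 4 brought effort, rest push out)
b5 stroke→J1  (prefer integral on C1)
b0 stroke→J2  (common-e at J1 fixed by 5)
b3 stroke→R1  (only one flow-in slot at J2)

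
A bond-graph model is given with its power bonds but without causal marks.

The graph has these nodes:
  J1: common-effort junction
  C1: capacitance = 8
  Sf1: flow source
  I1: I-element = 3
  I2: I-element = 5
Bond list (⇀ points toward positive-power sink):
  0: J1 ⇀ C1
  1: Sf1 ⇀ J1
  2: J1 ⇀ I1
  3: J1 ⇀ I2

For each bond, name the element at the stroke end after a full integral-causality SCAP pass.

b0 →J1
b1 →Sf1
b2 →I1
b3 →I2

β1 →Sf1  (Sf1 (Sf) sets flow on bond)
β0 →J1  (C1: C, integral causality)
β2 →I1  (J1: bond 0 brought effort, rest push out)
β3 →I2  (J1: bond 0 brought effort, rest push out)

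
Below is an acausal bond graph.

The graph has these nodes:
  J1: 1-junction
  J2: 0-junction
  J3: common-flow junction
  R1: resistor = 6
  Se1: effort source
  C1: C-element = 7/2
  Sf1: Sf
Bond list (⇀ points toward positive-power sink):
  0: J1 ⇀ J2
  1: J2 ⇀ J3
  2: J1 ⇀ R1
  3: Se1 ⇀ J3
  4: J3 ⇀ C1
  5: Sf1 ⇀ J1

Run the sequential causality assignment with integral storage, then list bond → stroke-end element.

b3 stroke at J3  (Se1 fixes effort; stroke away)
b5 stroke at Sf1  (Sf1: flow source, stroke at near end)
b0 stroke at J1  (J1 flow already set via bond 5)
b2 stroke at J1  (J1: bond 5 brought flow, rest push out)
b1 stroke at J2  (closing 0-jn rule on J2)
b4 stroke at J3  (J3: bond 1 brought flow, rest push out)

β0 stroke at J1
β1 stroke at J2
β2 stroke at J1
β3 stroke at J3
β4 stroke at J3
β5 stroke at Sf1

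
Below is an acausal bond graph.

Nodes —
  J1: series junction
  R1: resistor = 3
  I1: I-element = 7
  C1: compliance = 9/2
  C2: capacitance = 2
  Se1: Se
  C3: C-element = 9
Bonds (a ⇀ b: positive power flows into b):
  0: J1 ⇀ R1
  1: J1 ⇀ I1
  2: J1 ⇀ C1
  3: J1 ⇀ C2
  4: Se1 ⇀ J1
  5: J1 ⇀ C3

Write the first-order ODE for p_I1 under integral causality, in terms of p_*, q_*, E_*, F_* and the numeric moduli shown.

bond 4 stroke→J1  (Se1: effort source, stroke at far end)
bond 1 stroke→I1  (I1 integral (f out))
bond 0 stroke→J1  (1-jn J1 has f-setter on 1)
bond 2 stroke→J1  (J1 flow already set via bond 1)
bond 3 stroke→J1  (J1 flow already set via bond 1)
bond 5 stroke→J1  (J1 flow already set via bond 1)

dp_I1/dt = E_Se1 - 3*p_I1/7 - 2*q_C1/9 - q_C2/2 - q_C3/9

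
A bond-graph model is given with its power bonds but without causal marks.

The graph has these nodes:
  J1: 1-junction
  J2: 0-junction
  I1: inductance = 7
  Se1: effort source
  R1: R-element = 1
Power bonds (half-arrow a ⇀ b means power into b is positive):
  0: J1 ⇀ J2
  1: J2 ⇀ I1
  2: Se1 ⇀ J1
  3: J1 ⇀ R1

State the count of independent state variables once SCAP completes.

bond 2 stroke→J1  (Se1: effort source, stroke at far end)
bond 1 stroke→I1  (prefer integral on I1)
bond 0 stroke→J2  (only one effort-in slot at J2)
bond 3 stroke→J1  (common-f at J1 fixed by 0)

1  (I1 all integral)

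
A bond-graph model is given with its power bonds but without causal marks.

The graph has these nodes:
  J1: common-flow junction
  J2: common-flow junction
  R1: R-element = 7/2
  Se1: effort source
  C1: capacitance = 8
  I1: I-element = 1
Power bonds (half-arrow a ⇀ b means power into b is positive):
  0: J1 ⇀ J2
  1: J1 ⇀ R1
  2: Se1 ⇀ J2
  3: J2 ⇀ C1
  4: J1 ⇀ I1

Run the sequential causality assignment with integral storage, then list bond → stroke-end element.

bond 0 stroke→J1
bond 1 stroke→J1
bond 2 stroke→J2
bond 3 stroke→J2
bond 4 stroke→I1

#2 stroke→J2  (Se1 (Se) sets effort on bond)
#3 stroke→J2  (prefer integral on C1)
#0 stroke→J1  (J2 needs exactly one f-in)
#4 stroke→I1  (prefer integral on I1)
#1 stroke→J1  (J1: bond 4 brought flow, rest push out)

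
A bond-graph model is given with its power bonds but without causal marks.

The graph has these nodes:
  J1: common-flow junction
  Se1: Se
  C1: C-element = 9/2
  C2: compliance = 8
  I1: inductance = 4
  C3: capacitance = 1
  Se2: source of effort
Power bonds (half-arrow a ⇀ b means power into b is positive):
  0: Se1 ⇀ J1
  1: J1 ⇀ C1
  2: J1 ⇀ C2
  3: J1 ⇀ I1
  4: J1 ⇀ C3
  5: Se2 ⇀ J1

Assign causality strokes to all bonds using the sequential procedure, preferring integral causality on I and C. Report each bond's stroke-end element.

b0 |J1
b1 |J1
b2 |J1
b3 |I1
b4 |J1
b5 |J1

#0 stroke at J1  (Se1 (Se) sets effort on bond)
#5 stroke at J1  (source Se2 imposes e)
#1 stroke at J1  (C1: C, integral causality)
#2 stroke at J1  (C2 integral (e out))
#3 stroke at I1  (I1 outputs flow p/I1)
#4 stroke at J1  (1-jn J1 has f-setter on 3)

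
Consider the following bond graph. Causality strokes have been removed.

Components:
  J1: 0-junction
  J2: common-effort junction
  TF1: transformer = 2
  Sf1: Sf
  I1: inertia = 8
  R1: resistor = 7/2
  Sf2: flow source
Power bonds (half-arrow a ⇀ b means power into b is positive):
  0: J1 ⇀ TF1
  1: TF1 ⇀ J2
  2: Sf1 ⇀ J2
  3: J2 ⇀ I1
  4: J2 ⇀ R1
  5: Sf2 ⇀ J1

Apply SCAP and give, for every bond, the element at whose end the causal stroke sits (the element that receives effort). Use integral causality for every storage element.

bond 2 →Sf1  (Sf1: flow source, stroke at near end)
bond 5 →Sf2  (Sf2: flow source, stroke at near end)
bond 0 →J1  (closing 0-jn rule on J1)
bond 1 →TF1  (TF1 one-in-one-out from 0)
bond 3 →I1  (prefer integral on I1)
bond 4 →J2  (J2 needs exactly one e-in)

#0 →J1
#1 →TF1
#2 →Sf1
#3 →I1
#4 →J2
#5 →Sf2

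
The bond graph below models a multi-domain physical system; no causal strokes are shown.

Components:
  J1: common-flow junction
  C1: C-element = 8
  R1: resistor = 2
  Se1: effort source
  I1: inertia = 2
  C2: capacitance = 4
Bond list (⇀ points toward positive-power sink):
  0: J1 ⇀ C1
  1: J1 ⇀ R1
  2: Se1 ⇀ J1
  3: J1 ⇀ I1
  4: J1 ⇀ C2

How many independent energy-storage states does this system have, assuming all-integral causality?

3  (C1, C2, I1 all integral)

bond 2 stroke at J1  (Se1: effort source, stroke at far end)
bond 0 stroke at J1  (C1: C, integral causality)
bond 3 stroke at I1  (I1 outputs flow p/I1)
bond 1 stroke at J1  (common-f at J1 fixed by 3)
bond 4 stroke at J1  (J1 flow already set via bond 3)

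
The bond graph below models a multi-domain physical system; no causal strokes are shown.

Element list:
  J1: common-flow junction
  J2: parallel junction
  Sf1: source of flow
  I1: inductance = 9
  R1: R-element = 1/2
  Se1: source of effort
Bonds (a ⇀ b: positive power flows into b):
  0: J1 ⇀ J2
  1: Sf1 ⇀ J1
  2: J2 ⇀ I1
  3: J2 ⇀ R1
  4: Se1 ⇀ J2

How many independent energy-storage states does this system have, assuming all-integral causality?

b1 stroke→Sf1  (Sf1: flow source, stroke at near end)
b4 stroke→J2  (source Se1 imposes e)
b0 stroke→J1  (1-jn J1 has f-setter on 1)
b2 stroke→I1  (J2: bond 4 brought effort, rest push out)
b3 stroke→R1  (common-e at J2 fixed by 4)

1  (I1 all integral)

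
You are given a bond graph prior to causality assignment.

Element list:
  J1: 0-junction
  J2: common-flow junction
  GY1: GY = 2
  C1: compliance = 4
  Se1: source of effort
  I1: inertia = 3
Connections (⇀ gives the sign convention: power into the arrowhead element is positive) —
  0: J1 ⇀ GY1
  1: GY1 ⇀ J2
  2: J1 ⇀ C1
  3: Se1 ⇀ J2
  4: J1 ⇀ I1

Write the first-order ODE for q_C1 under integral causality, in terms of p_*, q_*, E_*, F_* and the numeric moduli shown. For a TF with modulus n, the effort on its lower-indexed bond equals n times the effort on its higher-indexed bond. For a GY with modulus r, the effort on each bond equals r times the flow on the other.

b3 stroke at J2  (source Se1 imposes e)
b1 stroke at GY1  (J2 needs exactly one f-in)
b0 stroke at GY1  (GY1 both-in/both-out from 1)
b2 stroke at J1  (C1 integral (e out))
b4 stroke at I1  (J1: bond 2 brought effort, rest push out)

dq_C1/dt = E_Se1/2 - p_I1/3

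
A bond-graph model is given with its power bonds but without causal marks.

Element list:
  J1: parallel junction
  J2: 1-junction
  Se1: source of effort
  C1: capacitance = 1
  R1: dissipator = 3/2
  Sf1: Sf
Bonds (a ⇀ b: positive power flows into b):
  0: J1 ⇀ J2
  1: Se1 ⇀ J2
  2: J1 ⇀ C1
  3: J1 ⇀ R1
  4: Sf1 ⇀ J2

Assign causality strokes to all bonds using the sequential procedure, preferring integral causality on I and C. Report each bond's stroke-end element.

bond 0 stroke→J2
bond 1 stroke→J2
bond 2 stroke→J1
bond 3 stroke→R1
bond 4 stroke→Sf1

b1 →J2  (Se1 fixes effort; stroke away)
b4 →Sf1  (source Sf1 imposes f)
b0 →J2  (J2 flow already set via bond 4)
b2 →J1  (prefer integral on C1)
b3 →R1  (common-e at J1 fixed by 2)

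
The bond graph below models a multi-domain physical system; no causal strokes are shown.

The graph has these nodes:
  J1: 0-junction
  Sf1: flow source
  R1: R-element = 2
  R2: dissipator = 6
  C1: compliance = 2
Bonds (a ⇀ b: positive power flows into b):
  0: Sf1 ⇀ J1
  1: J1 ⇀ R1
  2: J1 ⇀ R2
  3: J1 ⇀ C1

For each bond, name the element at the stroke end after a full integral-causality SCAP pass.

b0 stroke→Sf1  (source Sf1 imposes f)
b3 stroke→J1  (C1: C, integral causality)
b1 stroke→R1  (common-e at J1 fixed by 3)
b2 stroke→R2  (J1: bond 3 brought effort, rest push out)

#0 |Sf1
#1 |R1
#2 |R2
#3 |J1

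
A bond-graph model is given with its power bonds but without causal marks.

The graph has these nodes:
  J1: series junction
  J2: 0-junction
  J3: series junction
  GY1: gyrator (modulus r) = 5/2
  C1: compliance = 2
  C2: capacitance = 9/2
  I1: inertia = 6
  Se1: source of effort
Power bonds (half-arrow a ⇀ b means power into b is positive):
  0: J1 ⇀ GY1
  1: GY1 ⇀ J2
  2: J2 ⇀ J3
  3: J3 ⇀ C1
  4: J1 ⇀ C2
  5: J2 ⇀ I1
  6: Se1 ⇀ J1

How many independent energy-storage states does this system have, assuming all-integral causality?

#6 |J1  (Se1 fixes effort; stroke away)
#3 |J3  (C1 integral (e out))
#2 |J2  (closing 1-jn rule on J3)
#1 |GY1  (J2 effort already set via bond 2)
#5 |I1  (J2 effort already set via bond 2)
#0 |GY1  (GY1 both-in/both-out from 1)
#4 |J1  (J1 flow already set via bond 0)

3  (C1, C2, I1 all integral)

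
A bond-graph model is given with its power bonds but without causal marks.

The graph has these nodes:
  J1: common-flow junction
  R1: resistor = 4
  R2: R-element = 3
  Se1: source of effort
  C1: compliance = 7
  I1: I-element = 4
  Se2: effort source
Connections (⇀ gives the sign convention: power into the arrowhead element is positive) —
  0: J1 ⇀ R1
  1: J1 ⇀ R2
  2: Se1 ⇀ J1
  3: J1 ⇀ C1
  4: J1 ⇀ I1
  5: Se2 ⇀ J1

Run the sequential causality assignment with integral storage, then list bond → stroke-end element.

#0 stroke at J1
#1 stroke at J1
#2 stroke at J1
#3 stroke at J1
#4 stroke at I1
#5 stroke at J1

β2 stroke→J1  (Se1: effort source, stroke at far end)
β5 stroke→J1  (Se2 fixes effort; stroke away)
β3 stroke→J1  (C1 outputs effort q/C1)
β4 stroke→I1  (prefer integral on I1)
β0 stroke→J1  (1-jn J1 has f-setter on 4)
β1 stroke→J1  (J1: bond 4 brought flow, rest push out)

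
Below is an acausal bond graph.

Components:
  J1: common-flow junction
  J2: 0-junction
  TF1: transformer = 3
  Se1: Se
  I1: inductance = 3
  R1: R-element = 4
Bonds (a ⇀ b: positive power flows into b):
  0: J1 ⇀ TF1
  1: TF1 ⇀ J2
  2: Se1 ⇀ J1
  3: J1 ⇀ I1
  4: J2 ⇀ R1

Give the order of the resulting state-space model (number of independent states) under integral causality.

1  (I1 all integral)

β2 →J1  (Se1 (Se) sets effort on bond)
β3 →I1  (prefer integral on I1)
β0 →J1  (common-f at J1 fixed by 3)
β1 →TF1  (TF1 one-in-one-out from 0)
β4 →J2  (closing 0-jn rule on J2)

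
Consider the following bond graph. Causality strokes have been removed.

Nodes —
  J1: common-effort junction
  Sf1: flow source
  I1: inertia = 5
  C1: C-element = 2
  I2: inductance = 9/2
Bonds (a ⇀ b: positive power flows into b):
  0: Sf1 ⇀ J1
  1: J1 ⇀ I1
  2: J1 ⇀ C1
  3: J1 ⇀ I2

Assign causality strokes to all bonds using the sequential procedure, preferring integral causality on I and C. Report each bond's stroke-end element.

#0 |Sf1  (Sf1: flow source, stroke at near end)
#1 |I1  (I1 outputs flow p/I1)
#2 |J1  (C1 integral (e out))
#3 |I2  (common-e at J1 fixed by 2)

bond 0 stroke→Sf1
bond 1 stroke→I1
bond 2 stroke→J1
bond 3 stroke→I2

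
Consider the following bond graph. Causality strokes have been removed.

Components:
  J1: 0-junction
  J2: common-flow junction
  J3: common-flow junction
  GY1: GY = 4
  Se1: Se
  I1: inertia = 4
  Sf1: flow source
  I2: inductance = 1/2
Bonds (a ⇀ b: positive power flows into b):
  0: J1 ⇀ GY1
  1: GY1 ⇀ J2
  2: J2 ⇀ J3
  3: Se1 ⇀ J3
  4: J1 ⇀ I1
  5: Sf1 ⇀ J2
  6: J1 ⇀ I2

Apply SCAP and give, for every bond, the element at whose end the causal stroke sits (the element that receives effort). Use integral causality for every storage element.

β3 →J3  (Se1 (Se) sets effort on bond)
β5 →Sf1  (Sf1: flow source, stroke at near end)
β1 →J2  (1-jn J2 has f-setter on 5)
β2 →J2  (common-f at J2 fixed by 5)
β0 →J1  (GY GY1: same side as bond 1)
β4 →I1  (J1: bond 0 brought effort, rest push out)
β6 →I2  (common-e at J1 fixed by 0)

b0 stroke at J1
b1 stroke at J2
b2 stroke at J2
b3 stroke at J3
b4 stroke at I1
b5 stroke at Sf1
b6 stroke at I2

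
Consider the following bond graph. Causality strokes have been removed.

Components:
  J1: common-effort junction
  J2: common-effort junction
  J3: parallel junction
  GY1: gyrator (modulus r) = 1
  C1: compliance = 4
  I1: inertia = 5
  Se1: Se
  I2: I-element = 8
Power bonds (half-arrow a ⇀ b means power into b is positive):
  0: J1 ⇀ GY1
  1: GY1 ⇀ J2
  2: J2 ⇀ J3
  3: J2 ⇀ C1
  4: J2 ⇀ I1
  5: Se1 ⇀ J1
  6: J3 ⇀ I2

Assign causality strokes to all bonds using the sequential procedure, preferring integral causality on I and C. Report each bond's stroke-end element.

bond 0 stroke→GY1
bond 1 stroke→GY1
bond 2 stroke→J3
bond 3 stroke→J2
bond 4 stroke→I1
bond 5 stroke→J1
bond 6 stroke→I2

β5 stroke→J1  (Se1 (Se) sets effort on bond)
β0 stroke→GY1  (J1: bond 5 brought effort, rest push out)
β1 stroke→GY1  (GY GY1: same side as bond 0)
β3 stroke→J2  (C1 outputs effort q/C1)
β2 stroke→J3  (0-jn J2 has e-setter on 3)
β4 stroke→I1  (J2 effort already set via bond 3)
β6 stroke→I2  (J3: bond 2 brought effort, rest push out)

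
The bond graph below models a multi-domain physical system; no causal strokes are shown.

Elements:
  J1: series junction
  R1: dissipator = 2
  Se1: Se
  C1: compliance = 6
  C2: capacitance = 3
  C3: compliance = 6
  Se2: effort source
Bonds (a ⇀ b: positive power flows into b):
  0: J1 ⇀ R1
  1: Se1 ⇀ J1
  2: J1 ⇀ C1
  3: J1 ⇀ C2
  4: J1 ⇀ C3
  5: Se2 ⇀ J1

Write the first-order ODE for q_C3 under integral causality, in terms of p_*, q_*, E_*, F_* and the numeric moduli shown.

b1 →J1  (source Se1 imposes e)
b5 →J1  (Se2 fixes effort; stroke away)
b2 →J1  (C1 integral (e out))
b3 →J1  (prefer integral on C2)
b4 →J1  (prefer integral on C3)
b0 →R1  (J1 needs exactly one f-in)

dq_C3/dt = E_Se1/2 + E_Se2/2 - q_C1/12 - q_C2/6 - q_C3/12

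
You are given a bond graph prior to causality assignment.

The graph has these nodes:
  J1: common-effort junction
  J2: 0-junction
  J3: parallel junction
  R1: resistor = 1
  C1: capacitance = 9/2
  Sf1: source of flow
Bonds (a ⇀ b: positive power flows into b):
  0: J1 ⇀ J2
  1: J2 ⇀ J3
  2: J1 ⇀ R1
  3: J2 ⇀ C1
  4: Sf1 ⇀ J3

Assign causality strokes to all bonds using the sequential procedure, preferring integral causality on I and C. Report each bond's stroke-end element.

b4 |Sf1  (Sf1 fixes flow; stroke at Sf1)
b1 |J3  (only one effort-in slot at J3)
b3 |J2  (C1 outputs effort q/C1)
b0 |J1  (common-e at J2 fixed by 3)
b2 |R1  (J1 effort already set via bond 0)

#0 →J1
#1 →J3
#2 →R1
#3 →J2
#4 →Sf1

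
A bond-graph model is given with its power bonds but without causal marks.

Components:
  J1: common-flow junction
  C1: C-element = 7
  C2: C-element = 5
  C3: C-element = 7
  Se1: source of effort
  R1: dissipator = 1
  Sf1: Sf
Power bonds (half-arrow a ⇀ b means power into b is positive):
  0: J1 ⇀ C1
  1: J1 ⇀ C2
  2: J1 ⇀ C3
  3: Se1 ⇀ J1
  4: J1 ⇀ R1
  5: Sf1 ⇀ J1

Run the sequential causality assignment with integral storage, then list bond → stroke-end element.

b0 stroke at J1
b1 stroke at J1
b2 stroke at J1
b3 stroke at J1
b4 stroke at J1
b5 stroke at Sf1

bond 3 stroke→J1  (Se1 (Se) sets effort on bond)
bond 5 stroke→Sf1  (Sf1 fixes flow; stroke at Sf1)
bond 0 stroke→J1  (1-jn J1 has f-setter on 5)
bond 1 stroke→J1  (J1: bond 5 brought flow, rest push out)
bond 2 stroke→J1  (1-jn J1 has f-setter on 5)
bond 4 stroke→J1  (J1: bond 5 brought flow, rest push out)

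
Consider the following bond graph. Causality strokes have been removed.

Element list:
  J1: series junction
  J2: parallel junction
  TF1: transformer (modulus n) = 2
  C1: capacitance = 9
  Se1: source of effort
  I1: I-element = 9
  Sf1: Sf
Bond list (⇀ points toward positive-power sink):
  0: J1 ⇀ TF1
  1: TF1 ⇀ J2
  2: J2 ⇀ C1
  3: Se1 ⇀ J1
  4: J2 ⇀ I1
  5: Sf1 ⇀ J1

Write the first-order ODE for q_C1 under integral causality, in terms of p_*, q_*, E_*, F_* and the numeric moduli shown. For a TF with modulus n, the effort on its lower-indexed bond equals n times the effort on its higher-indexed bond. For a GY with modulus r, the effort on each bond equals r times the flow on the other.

#3 stroke at J1  (Se1: effort source, stroke at far end)
#5 stroke at Sf1  (Sf1 (Sf) sets flow on bond)
#0 stroke at J1  (common-f at J1 fixed by 5)
#1 stroke at TF1  (TF1 one-in-one-out from 0)
#2 stroke at J2  (C1 integral (e out))
#4 stroke at I1  (common-e at J2 fixed by 2)

dq_C1/dt = 2*F_Sf1 - p_I1/9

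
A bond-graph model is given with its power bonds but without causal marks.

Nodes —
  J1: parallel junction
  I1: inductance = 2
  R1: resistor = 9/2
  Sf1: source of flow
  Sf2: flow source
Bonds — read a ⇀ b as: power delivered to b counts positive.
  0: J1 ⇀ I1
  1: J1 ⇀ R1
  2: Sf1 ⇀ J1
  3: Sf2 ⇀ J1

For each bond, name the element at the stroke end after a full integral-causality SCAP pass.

bond 2 stroke at Sf1  (Sf1 (Sf) sets flow on bond)
bond 3 stroke at Sf2  (Sf2: flow source, stroke at near end)
bond 0 stroke at I1  (I1 outputs flow p/I1)
bond 1 stroke at J1  (closing 0-jn rule on J1)

#0 |I1
#1 |J1
#2 |Sf1
#3 |Sf2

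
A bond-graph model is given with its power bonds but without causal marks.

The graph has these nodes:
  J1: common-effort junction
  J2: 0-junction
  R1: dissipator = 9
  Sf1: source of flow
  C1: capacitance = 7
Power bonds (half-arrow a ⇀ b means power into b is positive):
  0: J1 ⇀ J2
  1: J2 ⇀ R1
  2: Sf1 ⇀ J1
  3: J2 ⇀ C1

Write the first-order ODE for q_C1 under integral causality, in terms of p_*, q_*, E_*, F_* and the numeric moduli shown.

dq_C1/dt = F_Sf1 - q_C1/63

#2 →Sf1  (source Sf1 imposes f)
#0 →J1  (J1: last free bond brings effort in)
#3 →J2  (C1 outputs effort q/C1)
#1 →R1  (J2: bond 3 brought effort, rest push out)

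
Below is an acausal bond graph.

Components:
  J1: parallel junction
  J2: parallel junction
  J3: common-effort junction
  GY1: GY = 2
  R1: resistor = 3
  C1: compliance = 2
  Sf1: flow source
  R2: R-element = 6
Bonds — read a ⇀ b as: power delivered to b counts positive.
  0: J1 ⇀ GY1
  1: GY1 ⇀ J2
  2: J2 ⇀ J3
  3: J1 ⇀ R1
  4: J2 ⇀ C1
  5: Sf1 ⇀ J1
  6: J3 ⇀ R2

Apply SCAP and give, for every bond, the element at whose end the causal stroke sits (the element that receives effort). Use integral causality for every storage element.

b0 stroke at GY1
b1 stroke at GY1
b2 stroke at J3
b3 stroke at J1
b4 stroke at J2
b5 stroke at Sf1
b6 stroke at R2

#5 stroke at Sf1  (Sf1 fixes flow; stroke at Sf1)
#4 stroke at J2  (C1 outputs effort q/C1)
#1 stroke at GY1  (J2: bond 4 brought effort, rest push out)
#2 stroke at J3  (common-e at J2 fixed by 4)
#6 stroke at R2  (0-jn J3 has e-setter on 2)
#0 stroke at GY1  (GY1: gyrator matches bond 1)
#3 stroke at J1  (J1: last free bond brings effort in)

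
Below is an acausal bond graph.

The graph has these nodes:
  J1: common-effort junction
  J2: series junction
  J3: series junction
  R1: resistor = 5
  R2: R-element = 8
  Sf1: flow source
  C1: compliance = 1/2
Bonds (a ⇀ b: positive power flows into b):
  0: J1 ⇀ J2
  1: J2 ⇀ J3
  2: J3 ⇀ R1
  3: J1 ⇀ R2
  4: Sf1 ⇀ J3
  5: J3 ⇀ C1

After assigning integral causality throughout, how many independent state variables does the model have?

1  (C1 all integral)

bond 4 |Sf1  (Sf1: flow source, stroke at near end)
bond 1 |J3  (common-f at J3 fixed by 4)
bond 2 |J3  (1-jn J3 has f-setter on 4)
bond 5 |J3  (1-jn J3 has f-setter on 4)
bond 0 |J2  (1-jn J2 has f-setter on 1)
bond 3 |J1  (J1: last free bond brings effort in)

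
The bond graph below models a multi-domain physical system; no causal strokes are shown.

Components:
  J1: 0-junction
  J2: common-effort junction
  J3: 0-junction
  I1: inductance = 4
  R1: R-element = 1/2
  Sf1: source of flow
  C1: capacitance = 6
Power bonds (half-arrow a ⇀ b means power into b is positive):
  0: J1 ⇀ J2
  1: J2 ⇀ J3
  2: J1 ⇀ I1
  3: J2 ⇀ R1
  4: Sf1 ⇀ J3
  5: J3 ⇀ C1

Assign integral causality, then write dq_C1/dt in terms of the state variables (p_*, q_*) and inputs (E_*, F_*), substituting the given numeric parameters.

b4 stroke at Sf1  (Sf1 (Sf) sets flow on bond)
b2 stroke at I1  (I1: I, integral causality)
b0 stroke at J1  (only one effort-in slot at J1)
b5 stroke at J3  (C1 integral (e out))
b1 stroke at J2  (common-e at J3 fixed by 5)
b3 stroke at R1  (0-jn J2 has e-setter on 1)

dq_C1/dt = F_Sf1 - p_I1/4 - q_C1/3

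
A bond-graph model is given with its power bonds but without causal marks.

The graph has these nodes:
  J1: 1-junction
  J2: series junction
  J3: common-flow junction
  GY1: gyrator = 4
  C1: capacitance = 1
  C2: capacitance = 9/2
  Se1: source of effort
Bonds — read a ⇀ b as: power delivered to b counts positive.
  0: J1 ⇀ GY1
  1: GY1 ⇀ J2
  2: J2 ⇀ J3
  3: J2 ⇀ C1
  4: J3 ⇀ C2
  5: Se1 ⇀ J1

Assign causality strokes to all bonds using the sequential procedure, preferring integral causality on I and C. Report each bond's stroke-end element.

β5 |J1  (Se1 (Se) sets effort on bond)
β0 |GY1  (closing 1-jn rule on J1)
β1 |GY1  (through GY1, causality inverts; strokes same side of GY1)
β2 |J2  (J2: bond 1 brought flow, rest push out)
β3 |J2  (J2: bond 1 brought flow, rest push out)
β4 |J3  (common-f at J3 fixed by 2)

bond 0 →GY1
bond 1 →GY1
bond 2 →J2
bond 3 →J2
bond 4 →J3
bond 5 →J1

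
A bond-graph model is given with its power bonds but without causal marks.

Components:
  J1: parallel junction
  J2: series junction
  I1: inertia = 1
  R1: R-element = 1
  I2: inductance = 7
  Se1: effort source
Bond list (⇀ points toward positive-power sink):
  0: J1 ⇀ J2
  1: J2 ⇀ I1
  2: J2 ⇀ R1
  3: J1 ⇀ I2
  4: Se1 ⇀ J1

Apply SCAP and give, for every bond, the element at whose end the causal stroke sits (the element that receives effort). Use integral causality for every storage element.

b0 stroke→J2
b1 stroke→I1
b2 stroke→J2
b3 stroke→I2
b4 stroke→J1

β4 stroke at J1  (source Se1 imposes e)
β0 stroke at J2  (J1 effort already set via bond 4)
β3 stroke at I2  (J1 effort already set via bond 4)
β1 stroke at I1  (prefer integral on I1)
β2 stroke at J2  (common-f at J2 fixed by 1)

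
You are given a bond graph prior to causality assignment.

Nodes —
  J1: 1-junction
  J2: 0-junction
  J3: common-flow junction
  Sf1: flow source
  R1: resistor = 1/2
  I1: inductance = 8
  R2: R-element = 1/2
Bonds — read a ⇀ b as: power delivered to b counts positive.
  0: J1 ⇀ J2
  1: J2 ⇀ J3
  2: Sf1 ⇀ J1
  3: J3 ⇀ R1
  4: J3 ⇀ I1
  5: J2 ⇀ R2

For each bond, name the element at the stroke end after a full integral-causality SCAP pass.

#0 stroke at J1
#1 stroke at J3
#2 stroke at Sf1
#3 stroke at J3
#4 stroke at I1
#5 stroke at J2

bond 2 →Sf1  (source Sf1 imposes f)
bond 0 →J1  (1-jn J1 has f-setter on 2)
bond 4 →I1  (I1 integral (f out))
bond 1 →J3  (1-jn J3 has f-setter on 4)
bond 3 →J3  (common-f at J3 fixed by 4)
bond 5 →J2  (J2: last free bond brings effort in)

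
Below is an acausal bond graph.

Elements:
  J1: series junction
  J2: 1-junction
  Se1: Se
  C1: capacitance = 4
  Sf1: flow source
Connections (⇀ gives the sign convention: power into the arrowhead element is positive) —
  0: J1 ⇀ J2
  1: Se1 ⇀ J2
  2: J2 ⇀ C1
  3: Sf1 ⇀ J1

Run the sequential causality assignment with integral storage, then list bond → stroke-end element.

b0 stroke→J1
b1 stroke→J2
b2 stroke→J2
b3 stroke→Sf1

β1 →J2  (Se1: effort source, stroke at far end)
β3 →Sf1  (Sf1: flow source, stroke at near end)
β0 →J1  (common-f at J1 fixed by 3)
β2 →J2  (J2 flow already set via bond 0)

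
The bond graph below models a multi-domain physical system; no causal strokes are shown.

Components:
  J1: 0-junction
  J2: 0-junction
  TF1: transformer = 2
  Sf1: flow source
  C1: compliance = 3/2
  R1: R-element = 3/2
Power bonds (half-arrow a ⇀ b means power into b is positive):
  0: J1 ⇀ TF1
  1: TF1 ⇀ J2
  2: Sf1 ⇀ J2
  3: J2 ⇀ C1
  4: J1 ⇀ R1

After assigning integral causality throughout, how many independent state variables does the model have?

β2 stroke→Sf1  (Sf1 (Sf) sets flow on bond)
β3 stroke→J2  (prefer integral on C1)
β1 stroke→TF1  (J2 effort already set via bond 3)
β0 stroke→J1  (TF1 one-in-one-out from 1)
β4 stroke→R1  (J1 effort already set via bond 0)

1  (C1 all integral)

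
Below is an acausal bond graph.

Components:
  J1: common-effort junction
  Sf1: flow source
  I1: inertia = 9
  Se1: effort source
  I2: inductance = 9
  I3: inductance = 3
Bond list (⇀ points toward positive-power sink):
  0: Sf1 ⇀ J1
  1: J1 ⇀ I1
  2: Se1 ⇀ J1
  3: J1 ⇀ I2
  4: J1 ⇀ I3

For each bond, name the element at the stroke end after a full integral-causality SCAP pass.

bond 0 stroke at Sf1
bond 1 stroke at I1
bond 2 stroke at J1
bond 3 stroke at I2
bond 4 stroke at I3

β0 stroke at Sf1  (Sf1: flow source, stroke at near end)
β2 stroke at J1  (Se1 (Se) sets effort on bond)
β1 stroke at I1  (J1: bond 2 brought effort, rest push out)
β3 stroke at I2  (common-e at J1 fixed by 2)
β4 stroke at I3  (0-jn J1 has e-setter on 2)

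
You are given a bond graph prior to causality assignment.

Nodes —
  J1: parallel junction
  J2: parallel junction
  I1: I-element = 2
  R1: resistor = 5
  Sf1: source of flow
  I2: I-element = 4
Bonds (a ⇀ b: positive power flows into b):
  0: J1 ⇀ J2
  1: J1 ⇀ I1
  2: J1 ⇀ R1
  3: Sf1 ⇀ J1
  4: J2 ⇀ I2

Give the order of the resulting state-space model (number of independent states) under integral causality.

2  (I1, I2 all integral)

#3 →Sf1  (Sf1 (Sf) sets flow on bond)
#1 →I1  (prefer integral on I1)
#4 →I2  (I2 outputs flow p/I2)
#0 →J2  (J2: last free bond brings effort in)
#2 →J1  (J1: last free bond brings effort in)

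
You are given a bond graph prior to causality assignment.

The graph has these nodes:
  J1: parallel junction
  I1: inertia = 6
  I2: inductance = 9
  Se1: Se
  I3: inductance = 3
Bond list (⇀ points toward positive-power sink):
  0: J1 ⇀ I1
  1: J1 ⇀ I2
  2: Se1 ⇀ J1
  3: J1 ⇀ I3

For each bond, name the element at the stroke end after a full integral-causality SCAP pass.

bond 2 stroke at J1  (Se1 fixes effort; stroke away)
bond 0 stroke at I1  (J1 effort already set via bond 2)
bond 1 stroke at I2  (0-jn J1 has e-setter on 2)
bond 3 stroke at I3  (J1: bond 2 brought effort, rest push out)

b0 |I1
b1 |I2
b2 |J1
b3 |I3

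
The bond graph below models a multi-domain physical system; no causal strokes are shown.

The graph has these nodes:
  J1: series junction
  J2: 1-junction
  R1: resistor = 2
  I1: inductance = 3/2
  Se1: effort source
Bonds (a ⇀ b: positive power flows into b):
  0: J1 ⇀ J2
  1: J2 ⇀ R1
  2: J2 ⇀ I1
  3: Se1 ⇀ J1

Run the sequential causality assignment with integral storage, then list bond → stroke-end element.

#3 stroke at J1  (Se1 fixes effort; stroke away)
#0 stroke at J2  (J1 needs exactly one f-in)
#2 stroke at I1  (I1: I, integral causality)
#1 stroke at J2  (J2: bond 2 brought flow, rest push out)

bond 0 →J2
bond 1 →J2
bond 2 →I1
bond 3 →J1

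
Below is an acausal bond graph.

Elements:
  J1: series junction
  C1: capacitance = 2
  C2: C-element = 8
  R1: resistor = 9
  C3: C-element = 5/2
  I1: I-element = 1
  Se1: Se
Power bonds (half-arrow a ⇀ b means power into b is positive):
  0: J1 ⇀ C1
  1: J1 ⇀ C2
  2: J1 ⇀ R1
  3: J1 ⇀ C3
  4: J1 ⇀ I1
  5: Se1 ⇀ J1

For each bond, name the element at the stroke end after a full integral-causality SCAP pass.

bond 0 stroke→J1
bond 1 stroke→J1
bond 2 stroke→J1
bond 3 stroke→J1
bond 4 stroke→I1
bond 5 stroke→J1

b5 →J1  (Se1 (Se) sets effort on bond)
b0 →J1  (prefer integral on C1)
b1 →J1  (C2 integral (e out))
b3 →J1  (C3 outputs effort q/C3)
b4 →I1  (I1 integral (f out))
b2 →J1  (1-jn J1 has f-setter on 4)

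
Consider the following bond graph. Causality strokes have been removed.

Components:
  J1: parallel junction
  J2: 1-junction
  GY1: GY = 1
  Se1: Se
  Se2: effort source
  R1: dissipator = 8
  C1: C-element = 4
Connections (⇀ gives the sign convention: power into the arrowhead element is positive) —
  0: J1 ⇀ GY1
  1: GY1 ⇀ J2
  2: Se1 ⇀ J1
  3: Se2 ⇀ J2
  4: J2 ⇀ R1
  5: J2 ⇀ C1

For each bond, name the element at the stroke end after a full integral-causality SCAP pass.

b0 stroke at GY1
b1 stroke at GY1
b2 stroke at J1
b3 stroke at J2
b4 stroke at J2
b5 stroke at J2

bond 2 →J1  (source Se1 imposes e)
bond 3 →J2  (Se2 fixes effort; stroke away)
bond 0 →GY1  (common-e at J1 fixed by 2)
bond 1 →GY1  (GY GY1: same side as bond 0)
bond 4 →J2  (J2 flow already set via bond 1)
bond 5 →J2  (J2: bond 1 brought flow, rest push out)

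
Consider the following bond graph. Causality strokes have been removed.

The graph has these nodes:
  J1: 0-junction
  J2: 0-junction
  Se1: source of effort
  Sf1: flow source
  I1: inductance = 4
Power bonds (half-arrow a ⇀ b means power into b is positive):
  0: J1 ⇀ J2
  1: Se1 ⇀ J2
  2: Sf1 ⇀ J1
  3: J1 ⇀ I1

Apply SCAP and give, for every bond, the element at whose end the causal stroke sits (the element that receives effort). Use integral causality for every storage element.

bond 1 stroke→J2  (source Se1 imposes e)
bond 2 stroke→Sf1  (Sf1 fixes flow; stroke at Sf1)
bond 0 stroke→J1  (J2: bond 1 brought effort, rest push out)
bond 3 stroke→I1  (common-e at J1 fixed by 0)

β0 stroke at J1
β1 stroke at J2
β2 stroke at Sf1
β3 stroke at I1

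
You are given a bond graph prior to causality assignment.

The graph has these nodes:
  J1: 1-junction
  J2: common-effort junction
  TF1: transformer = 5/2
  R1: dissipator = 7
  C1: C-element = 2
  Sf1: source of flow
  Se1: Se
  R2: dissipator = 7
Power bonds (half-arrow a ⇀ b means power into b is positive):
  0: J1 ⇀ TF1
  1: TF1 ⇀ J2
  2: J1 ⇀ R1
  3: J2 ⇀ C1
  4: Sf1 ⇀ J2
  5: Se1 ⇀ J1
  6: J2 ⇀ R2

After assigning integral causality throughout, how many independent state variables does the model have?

1  (C1 all integral)

bond 4 stroke at Sf1  (Sf1 (Sf) sets flow on bond)
bond 5 stroke at J1  (Se1 fixes effort; stroke away)
bond 3 stroke at J2  (C1: C, integral causality)
bond 1 stroke at TF1  (J2: bond 3 brought effort, rest push out)
bond 6 stroke at R2  (J2: bond 3 brought effort, rest push out)
bond 0 stroke at J1  (TF TF1: opposite of bond 1)
bond 2 stroke at R1  (closing 1-jn rule on J1)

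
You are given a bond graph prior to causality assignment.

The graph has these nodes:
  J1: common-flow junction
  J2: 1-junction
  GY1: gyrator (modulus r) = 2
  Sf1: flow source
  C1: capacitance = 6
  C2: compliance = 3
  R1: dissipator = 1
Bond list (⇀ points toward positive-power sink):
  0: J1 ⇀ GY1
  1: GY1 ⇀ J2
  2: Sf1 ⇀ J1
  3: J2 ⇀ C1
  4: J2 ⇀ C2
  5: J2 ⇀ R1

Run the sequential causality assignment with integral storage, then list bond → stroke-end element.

β0 stroke at J1
β1 stroke at J2
β2 stroke at Sf1
β3 stroke at J2
β4 stroke at J2
β5 stroke at R1

bond 2 →Sf1  (Sf1 (Sf) sets flow on bond)
bond 0 →J1  (common-f at J1 fixed by 2)
bond 1 →J2  (GY1 both-in/both-out from 0)
bond 3 →J2  (C1: C, integral causality)
bond 4 →J2  (C2 outputs effort q/C2)
bond 5 →R1  (closing 1-jn rule on J2)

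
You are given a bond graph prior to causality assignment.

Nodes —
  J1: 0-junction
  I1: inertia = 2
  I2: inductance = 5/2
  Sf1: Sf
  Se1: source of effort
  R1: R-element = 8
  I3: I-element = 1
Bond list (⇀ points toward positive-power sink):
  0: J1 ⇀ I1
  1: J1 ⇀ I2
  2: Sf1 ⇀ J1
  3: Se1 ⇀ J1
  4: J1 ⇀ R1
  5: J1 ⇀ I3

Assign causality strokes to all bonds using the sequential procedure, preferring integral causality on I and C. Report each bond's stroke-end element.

#0 stroke→I1
#1 stroke→I2
#2 stroke→Sf1
#3 stroke→J1
#4 stroke→R1
#5 stroke→I3

β2 →Sf1  (Sf1 fixes flow; stroke at Sf1)
β3 →J1  (Se1: effort source, stroke at far end)
β0 →I1  (J1 effort already set via bond 3)
β1 →I2  (common-e at J1 fixed by 3)
β4 →R1  (J1 effort already set via bond 3)
β5 →I3  (0-jn J1 has e-setter on 3)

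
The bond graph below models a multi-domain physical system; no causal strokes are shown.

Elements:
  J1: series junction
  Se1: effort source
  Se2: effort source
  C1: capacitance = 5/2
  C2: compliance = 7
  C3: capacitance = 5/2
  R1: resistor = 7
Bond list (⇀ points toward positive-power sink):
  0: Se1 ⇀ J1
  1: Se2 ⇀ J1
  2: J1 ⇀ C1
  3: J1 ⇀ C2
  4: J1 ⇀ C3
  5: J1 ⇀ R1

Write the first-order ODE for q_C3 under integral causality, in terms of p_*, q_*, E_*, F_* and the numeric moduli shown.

dq_C3/dt = E_Se1/7 + E_Se2/7 - 2*q_C1/35 - q_C2/49 - 2*q_C3/35

bond 0 stroke at J1  (Se1 (Se) sets effort on bond)
bond 1 stroke at J1  (Se2 (Se) sets effort on bond)
bond 2 stroke at J1  (prefer integral on C1)
bond 3 stroke at J1  (C2 outputs effort q/C2)
bond 4 stroke at J1  (C3: C, integral causality)
bond 5 stroke at R1  (closing 1-jn rule on J1)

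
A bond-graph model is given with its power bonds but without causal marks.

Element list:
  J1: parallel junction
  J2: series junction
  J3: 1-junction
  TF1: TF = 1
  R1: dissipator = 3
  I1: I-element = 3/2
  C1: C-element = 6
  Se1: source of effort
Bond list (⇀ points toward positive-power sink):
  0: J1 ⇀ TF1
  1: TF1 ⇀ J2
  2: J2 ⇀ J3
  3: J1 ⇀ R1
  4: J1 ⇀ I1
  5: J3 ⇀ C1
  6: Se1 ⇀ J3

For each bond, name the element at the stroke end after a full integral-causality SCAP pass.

β6 →J3  (Se1 fixes effort; stroke away)
β4 →I1  (prefer integral on I1)
β5 →J3  (C1 integral (e out))
β2 →J2  (J3 needs exactly one f-in)
β1 →TF1  (closing 1-jn rule on J2)
β0 →J1  (TF1 one-in-one-out from 1)
β3 →R1  (0-jn J1 has e-setter on 0)

β0 |J1
β1 |TF1
β2 |J2
β3 |R1
β4 |I1
β5 |J3
β6 |J3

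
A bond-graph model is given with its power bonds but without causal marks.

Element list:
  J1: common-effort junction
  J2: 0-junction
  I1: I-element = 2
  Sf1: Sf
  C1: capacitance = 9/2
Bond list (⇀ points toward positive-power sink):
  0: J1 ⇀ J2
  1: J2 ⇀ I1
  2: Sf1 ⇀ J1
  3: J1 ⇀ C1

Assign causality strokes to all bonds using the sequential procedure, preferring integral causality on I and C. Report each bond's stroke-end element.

b0 stroke→J2
b1 stroke→I1
b2 stroke→Sf1
b3 stroke→J1

#2 stroke→Sf1  (Sf1: flow source, stroke at near end)
#1 stroke→I1  (I1 integral (f out))
#0 stroke→J2  (closing 0-jn rule on J2)
#3 stroke→J1  (only one effort-in slot at J1)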